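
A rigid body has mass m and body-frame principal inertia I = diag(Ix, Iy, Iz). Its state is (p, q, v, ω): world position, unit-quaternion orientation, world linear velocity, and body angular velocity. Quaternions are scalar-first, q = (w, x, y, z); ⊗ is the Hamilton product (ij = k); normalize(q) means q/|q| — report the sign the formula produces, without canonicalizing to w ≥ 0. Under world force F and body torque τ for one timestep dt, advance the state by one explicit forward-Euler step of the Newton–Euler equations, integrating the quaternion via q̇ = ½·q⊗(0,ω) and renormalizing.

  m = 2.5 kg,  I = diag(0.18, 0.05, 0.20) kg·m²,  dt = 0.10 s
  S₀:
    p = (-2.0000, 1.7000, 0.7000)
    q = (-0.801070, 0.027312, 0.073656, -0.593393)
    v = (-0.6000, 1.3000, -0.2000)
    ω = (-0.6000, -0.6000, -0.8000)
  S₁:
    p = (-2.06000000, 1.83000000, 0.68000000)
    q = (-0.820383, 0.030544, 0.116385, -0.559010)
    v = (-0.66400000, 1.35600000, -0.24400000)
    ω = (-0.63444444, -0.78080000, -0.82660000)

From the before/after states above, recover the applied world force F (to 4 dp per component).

Δv = v₁−v₀ = (-0.06400000, 0.05600000, -0.04400000)
m·(v₁−v₀)/dt = (-1.6000, 1.4000, -1.1000)

F = (-1.6000, 1.4000, -1.1000)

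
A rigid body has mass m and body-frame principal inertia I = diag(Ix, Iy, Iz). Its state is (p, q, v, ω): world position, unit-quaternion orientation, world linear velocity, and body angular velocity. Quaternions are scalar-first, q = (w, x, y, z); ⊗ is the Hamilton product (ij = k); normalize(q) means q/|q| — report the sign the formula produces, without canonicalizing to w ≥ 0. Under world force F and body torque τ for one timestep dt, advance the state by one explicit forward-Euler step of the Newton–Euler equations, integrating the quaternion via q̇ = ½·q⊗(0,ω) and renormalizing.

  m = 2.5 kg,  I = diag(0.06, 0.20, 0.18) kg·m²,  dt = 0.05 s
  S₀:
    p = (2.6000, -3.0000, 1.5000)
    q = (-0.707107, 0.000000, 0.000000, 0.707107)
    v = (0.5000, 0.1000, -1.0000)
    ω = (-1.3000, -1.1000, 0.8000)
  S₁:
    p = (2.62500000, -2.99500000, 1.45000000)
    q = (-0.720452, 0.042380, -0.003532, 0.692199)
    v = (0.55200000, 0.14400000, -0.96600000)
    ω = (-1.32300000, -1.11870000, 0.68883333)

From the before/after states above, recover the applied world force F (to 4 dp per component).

F = (2.6000, 2.2000, 1.7000)

velocity change Δv = (0.05200000, 0.04400000, 0.03400000)
m·(v₁−v₀)/dt = (2.6000, 2.2000, 1.7000)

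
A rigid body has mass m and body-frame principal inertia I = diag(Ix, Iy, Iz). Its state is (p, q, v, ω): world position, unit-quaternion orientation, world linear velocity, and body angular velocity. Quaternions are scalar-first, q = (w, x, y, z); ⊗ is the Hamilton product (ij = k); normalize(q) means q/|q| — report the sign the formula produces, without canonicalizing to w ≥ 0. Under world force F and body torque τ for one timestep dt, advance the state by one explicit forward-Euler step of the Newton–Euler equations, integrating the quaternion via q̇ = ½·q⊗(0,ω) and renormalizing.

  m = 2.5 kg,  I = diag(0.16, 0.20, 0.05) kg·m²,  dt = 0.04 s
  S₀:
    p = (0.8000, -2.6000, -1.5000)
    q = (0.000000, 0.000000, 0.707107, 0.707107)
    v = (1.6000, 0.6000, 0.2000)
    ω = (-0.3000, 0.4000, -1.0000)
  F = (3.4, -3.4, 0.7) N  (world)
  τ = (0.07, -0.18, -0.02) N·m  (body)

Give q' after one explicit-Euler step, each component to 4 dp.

q' = (0.0085, -0.0198, 0.7027, 0.7112)

Hamilton product q⊗(0,ω) = (0.4242642, -0.9899498, -0.2121321, 0.2121321)
updated quaternion q' = (0.0085, -0.0198, 0.7027, 0.7112)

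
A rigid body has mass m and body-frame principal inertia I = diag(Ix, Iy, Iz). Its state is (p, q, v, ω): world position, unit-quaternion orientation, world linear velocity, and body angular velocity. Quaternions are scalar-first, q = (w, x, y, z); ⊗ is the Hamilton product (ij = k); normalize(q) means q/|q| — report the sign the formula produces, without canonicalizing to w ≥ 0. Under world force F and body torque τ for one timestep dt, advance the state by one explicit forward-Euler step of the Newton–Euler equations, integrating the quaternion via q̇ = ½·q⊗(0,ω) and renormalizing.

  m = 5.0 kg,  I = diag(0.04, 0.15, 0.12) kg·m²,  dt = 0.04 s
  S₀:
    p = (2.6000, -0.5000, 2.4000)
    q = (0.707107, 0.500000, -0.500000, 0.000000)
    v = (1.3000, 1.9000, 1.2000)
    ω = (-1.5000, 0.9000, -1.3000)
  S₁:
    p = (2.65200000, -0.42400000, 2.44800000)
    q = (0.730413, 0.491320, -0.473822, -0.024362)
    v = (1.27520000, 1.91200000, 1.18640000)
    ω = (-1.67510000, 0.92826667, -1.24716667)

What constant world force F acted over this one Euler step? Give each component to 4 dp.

Δv = v₁−v₀ = (-0.02480000, 0.01200000, -0.01360000)
F = m·Δv/dt = (-3.1000, 1.5000, -1.7000)

F = (-3.1000, 1.5000, -1.7000)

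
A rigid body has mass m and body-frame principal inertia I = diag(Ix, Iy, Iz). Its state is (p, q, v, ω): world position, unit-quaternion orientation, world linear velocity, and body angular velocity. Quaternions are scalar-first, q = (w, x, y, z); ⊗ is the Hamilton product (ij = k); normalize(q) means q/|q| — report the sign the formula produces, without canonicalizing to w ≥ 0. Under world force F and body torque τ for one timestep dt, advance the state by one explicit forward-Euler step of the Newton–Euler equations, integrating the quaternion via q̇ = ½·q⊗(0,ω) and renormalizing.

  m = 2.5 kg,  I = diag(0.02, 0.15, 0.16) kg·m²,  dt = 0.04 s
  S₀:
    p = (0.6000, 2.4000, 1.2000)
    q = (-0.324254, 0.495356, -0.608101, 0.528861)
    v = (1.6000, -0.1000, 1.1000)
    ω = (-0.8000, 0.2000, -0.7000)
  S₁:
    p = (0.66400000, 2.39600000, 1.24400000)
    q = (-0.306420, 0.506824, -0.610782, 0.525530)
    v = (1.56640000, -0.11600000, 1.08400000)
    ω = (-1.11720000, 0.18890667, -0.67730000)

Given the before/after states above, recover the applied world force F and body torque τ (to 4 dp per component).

F = (-2.1000, -1.0000, -1.0000)
τ = (-0.1600, -0.1200, 0.0700)

rate change Δω = (-0.31720000, -0.01109333, 0.02270000)
gyro term ω₀×Iω₀ = (-0.0014, -0.0784, -0.0208)
I·α + gyro = (-0.1600, -0.1200, 0.0700)
Δv = v₁−v₀ = (-0.03360000, -0.01600000, -0.01600000)
m·(v₁−v₀)/dt = (-2.1000, -1.0000, -1.0000)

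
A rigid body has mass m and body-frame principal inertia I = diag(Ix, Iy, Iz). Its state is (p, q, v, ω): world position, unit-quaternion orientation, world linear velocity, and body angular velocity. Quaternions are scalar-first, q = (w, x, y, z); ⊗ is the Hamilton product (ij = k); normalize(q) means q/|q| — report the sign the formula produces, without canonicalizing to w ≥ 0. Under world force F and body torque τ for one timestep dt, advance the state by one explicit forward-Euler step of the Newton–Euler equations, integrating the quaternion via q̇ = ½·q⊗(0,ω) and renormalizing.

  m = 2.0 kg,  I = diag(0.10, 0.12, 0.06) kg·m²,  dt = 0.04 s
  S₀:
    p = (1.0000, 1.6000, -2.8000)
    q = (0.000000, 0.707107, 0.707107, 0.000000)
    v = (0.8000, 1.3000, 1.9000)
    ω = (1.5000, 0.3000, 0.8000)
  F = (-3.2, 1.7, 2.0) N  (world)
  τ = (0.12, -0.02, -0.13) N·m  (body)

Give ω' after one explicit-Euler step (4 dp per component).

ω' = (1.5538, 0.2773, 0.7073)

gyro term ω×Iω = (-0.0144, 0.0480, 0.0090)
(τ − ω×Iω)/I = (1.3440, -0.5667, -2.3167)
ω + α·dt = (1.5538, 0.2773, 0.7073)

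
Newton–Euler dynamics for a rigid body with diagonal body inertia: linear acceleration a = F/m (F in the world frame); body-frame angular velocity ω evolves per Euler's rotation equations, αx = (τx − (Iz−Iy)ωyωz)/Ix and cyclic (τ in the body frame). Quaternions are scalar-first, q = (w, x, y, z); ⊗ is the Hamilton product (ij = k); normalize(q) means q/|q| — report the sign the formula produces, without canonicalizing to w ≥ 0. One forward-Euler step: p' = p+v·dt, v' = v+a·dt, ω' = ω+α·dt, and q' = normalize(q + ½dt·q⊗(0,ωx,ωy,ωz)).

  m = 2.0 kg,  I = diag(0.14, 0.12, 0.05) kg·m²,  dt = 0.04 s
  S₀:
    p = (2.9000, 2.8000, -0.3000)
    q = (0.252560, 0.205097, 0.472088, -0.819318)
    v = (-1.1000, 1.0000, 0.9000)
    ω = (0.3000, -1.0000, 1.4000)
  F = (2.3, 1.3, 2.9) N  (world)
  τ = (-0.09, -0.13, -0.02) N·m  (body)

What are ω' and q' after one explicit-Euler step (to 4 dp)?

gyro term ω×Iω = (0.0980, 0.0378, 0.0060)
(τ − ω×Iω)/I = (-1.3429, -1.3983, -0.5200)
ω' = ω + α·dt = (0.2463, -1.0559, 1.3792)
Hamilton product q⊗(0,ω) = (1.5576041, -0.0826268, -0.7854912, 0.0068606)
updated quaternion q' = (0.2835, 0.2033, 0.4561, -0.8187)

ω' = (0.2463, -1.0559, 1.3792)
q' = (0.2835, 0.2033, 0.4561, -0.8187)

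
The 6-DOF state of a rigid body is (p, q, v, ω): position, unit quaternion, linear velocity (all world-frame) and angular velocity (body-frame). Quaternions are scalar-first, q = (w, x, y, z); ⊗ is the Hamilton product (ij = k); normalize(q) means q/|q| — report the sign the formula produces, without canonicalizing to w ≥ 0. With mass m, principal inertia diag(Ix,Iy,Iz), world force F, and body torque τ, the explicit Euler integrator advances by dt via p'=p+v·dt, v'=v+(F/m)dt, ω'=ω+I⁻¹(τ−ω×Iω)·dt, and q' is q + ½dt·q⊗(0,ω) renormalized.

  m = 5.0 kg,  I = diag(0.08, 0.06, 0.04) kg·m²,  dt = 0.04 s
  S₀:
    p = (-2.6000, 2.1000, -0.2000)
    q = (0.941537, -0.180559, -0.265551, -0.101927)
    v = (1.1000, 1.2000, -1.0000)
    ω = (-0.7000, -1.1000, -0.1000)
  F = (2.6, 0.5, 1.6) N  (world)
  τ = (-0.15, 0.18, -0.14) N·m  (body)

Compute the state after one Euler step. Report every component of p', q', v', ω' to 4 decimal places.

α = I⁻¹(τ − ω×Iω) = (-1.8475, 2.9533, -3.1150)
ω + α·dt = (-0.7739, -0.9819, -0.2246)
q⊗(0,ω) = (-0.4286901, -0.7446405, -0.9823977, -0.0814245)
updated quaternion q' = (0.9326, -0.1954, -0.2851, -0.1035)
a = F/m = (0.5200, 0.1000, 0.3200)
p + v·dt = (-2.5560, 2.1480, -0.2400)
v + (F/m)dt = (1.1208, 1.2040, -0.9872)

p' = (-2.5560, 2.1480, -0.2400)
q' = (0.9326, -0.1954, -0.2851, -0.1035)
v' = (1.1208, 1.2040, -0.9872)
ω' = (-0.7739, -0.9819, -0.2246)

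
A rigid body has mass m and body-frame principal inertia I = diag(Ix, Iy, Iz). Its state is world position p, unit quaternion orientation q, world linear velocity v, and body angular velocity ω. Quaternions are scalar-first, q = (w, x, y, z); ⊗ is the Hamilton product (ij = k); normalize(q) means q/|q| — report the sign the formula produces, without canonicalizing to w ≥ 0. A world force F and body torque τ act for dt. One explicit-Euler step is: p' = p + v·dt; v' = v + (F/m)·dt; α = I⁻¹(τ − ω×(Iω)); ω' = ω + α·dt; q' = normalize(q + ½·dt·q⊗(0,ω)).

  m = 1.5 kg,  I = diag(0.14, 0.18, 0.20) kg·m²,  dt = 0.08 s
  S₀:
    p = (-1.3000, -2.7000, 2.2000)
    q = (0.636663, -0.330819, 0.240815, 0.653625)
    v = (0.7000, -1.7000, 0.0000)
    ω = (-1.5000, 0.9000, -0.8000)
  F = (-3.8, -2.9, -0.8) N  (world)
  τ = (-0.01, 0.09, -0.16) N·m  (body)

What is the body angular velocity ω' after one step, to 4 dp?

ω' = (-1.4975, 0.9720, -0.8424)

ω×(Iω) gyroscopic = (-0.0144, -0.0720, -0.0540)
α = I⁻¹(τ − ω×Iω) = (0.0314, 0.9000, -0.5300)
ω' = ω + α·dt = (-1.4975, 0.9720, -0.8424)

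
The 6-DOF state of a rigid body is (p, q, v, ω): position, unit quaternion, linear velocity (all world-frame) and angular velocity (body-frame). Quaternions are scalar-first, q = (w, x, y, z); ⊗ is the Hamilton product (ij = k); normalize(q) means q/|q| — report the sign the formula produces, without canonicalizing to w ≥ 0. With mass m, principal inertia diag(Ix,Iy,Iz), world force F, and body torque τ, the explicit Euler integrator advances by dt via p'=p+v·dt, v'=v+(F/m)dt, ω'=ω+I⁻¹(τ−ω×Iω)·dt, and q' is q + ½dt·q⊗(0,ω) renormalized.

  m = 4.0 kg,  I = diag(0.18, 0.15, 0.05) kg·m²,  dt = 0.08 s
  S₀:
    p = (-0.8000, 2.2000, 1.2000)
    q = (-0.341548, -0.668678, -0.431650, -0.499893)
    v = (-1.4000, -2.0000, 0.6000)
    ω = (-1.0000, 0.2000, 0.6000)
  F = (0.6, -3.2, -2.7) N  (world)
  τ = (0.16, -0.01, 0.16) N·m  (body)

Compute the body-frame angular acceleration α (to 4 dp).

α = (0.9556, 0.4533, 3.0800)

precession coupling ω×(Iω) = (-0.0120, -0.0780, 0.0060)
α = I⁻¹(τ − ω×Iω) = (0.9556, 0.4533, 3.0800)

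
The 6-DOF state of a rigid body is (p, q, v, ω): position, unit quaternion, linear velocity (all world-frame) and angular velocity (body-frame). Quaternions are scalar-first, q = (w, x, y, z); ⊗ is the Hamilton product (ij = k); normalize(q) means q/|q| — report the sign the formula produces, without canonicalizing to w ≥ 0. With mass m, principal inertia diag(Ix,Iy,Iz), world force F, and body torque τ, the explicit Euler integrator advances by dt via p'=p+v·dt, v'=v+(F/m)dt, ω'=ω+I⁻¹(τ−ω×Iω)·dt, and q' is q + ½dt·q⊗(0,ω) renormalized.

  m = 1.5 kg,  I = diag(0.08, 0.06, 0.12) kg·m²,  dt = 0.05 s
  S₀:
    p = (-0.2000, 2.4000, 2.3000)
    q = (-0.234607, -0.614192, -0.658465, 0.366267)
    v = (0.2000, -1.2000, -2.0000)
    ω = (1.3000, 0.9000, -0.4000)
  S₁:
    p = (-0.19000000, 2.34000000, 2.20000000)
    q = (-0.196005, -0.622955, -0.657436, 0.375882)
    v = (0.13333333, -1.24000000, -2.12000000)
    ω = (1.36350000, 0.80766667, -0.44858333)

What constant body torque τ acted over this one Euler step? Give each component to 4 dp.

rate change Δω = (0.06350000, -0.09233333, -0.04858333)
gyro term ω₀×Iω₀ = (-0.0216, 0.0208, -0.0234)
τ = I·(Δω/dt) + ω₀×(Iω₀) = (0.0800, -0.0900, -0.1400)

τ = (0.0800, -0.0900, -0.1400)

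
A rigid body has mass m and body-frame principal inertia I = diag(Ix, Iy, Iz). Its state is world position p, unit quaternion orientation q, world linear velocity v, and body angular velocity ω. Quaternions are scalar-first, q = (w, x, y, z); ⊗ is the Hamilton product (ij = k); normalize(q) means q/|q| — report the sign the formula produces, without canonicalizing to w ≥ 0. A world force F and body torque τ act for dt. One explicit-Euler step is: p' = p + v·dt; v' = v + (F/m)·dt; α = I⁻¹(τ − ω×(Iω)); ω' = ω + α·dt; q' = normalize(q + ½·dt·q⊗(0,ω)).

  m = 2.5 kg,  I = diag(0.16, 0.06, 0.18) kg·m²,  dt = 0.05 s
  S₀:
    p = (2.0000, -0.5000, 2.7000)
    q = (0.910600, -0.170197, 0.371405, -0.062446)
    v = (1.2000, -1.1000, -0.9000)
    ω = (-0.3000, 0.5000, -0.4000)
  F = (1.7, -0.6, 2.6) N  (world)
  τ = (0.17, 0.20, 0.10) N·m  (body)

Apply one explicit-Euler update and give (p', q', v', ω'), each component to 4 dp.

precession coupling ω×(Iω) = (-0.0240, -0.0024, 0.0150)
α = I⁻¹(τ − ω×Iω) = (1.2125, 3.3733, 0.4722)
ω + α·dt = (-0.2394, 0.6687, -0.3764)
q⊗(0,ω) = (-0.2617400, -0.3905190, 0.4059550, -0.3379170)
q + ½dt·q⊗(0,ω), renormalized = (0.9039, -0.1799, 0.3815, -0.0709)
p' = p + v·dt = (2.0600, -0.5550, 2.6550)
new velocity v' = (1.2340, -1.1120, -0.8480)

p' = (2.0600, -0.5550, 2.6550)
q' = (0.9039, -0.1799, 0.3815, -0.0709)
v' = (1.2340, -1.1120, -0.8480)
ω' = (-0.2394, 0.6687, -0.3764)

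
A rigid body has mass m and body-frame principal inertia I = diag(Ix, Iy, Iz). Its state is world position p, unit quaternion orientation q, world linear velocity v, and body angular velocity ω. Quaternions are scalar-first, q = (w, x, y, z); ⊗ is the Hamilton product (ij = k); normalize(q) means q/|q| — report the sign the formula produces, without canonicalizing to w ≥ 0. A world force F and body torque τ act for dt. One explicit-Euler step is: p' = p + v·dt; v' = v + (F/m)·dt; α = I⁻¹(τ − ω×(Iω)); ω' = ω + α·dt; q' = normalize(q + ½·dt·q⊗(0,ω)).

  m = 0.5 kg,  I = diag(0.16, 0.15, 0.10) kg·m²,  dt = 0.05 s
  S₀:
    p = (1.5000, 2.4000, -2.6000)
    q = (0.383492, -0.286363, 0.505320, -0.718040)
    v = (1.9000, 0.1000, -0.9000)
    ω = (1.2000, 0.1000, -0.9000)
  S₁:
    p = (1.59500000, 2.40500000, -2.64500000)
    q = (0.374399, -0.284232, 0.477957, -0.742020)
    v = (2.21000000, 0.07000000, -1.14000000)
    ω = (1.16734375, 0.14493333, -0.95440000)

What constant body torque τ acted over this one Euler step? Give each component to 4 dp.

τ = (-0.1000, 0.0700, -0.1100)

ω₁ − ω₀ = (-0.03265625, 0.04493333, -0.05440000)
ω₀×(Iω₀) = (0.0045, -0.0648, -0.0012)
applied torque τ = (-0.1000, 0.0700, -0.1100)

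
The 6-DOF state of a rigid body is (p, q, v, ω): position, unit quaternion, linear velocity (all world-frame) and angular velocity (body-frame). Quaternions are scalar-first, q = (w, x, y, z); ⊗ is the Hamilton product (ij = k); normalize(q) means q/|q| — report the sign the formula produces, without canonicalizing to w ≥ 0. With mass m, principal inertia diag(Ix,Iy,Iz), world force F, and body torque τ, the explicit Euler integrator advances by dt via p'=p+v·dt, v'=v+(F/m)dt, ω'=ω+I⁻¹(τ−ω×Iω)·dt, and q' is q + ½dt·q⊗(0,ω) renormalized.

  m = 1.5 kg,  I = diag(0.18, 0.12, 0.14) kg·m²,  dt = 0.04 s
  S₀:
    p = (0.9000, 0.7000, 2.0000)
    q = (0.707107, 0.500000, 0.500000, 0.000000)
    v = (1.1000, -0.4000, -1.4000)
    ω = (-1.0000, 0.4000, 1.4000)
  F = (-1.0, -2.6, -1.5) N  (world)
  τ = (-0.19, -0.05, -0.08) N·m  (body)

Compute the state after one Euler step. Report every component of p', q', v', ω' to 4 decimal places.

p' = (0.9440, 0.6840, 1.9440)
q' = (0.7127, 0.4995, 0.4914, 0.0338)
v' = (1.0733, -0.4693, -1.4400)
ω' = (-1.0447, 0.4020, 1.3703)

a = F/m = (-0.6667, -1.7333, -1.0000)
p' = p + v·dt = (0.9440, 0.6840, 1.9440)
v' = v + a·dt = (1.0733, -0.4693, -1.4400)
ω×(Iω) gyroscopic = (0.0112, -0.0560, 0.0240)
(τ − ω×Iω)/I = (-1.1178, 0.0500, -0.7429)
ω' = ω + α·dt = (-1.0447, 0.4020, 1.3703)
q⊗(0,ω) = (0.3000000, -0.0071070, -0.4171572, 1.6899498)
q' = normalize(q + ½dt·q⊗(0,ω)) = (0.7127, 0.4995, 0.4914, 0.0338)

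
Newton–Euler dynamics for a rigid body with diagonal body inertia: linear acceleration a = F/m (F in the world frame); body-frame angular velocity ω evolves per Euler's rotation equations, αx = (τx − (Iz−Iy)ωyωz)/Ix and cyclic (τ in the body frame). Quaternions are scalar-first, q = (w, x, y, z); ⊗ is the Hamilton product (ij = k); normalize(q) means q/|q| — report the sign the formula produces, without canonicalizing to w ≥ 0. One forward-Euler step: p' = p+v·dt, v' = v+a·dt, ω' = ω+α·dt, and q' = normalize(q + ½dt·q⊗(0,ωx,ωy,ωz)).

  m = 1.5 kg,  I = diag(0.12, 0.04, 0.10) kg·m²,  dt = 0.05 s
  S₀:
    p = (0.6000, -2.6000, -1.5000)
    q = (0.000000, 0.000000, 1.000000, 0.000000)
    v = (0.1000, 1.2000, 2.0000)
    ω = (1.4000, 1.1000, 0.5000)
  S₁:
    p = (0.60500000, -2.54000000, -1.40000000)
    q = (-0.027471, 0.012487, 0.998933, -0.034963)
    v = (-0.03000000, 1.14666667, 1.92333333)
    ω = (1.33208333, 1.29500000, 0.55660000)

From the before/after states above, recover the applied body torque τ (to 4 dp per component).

Δω = ω₁−ω₀ = (-0.06791667, 0.19500000, 0.05660000)
applied torque τ = (-0.1300, 0.1700, -0.0100)

τ = (-0.1300, 0.1700, -0.0100)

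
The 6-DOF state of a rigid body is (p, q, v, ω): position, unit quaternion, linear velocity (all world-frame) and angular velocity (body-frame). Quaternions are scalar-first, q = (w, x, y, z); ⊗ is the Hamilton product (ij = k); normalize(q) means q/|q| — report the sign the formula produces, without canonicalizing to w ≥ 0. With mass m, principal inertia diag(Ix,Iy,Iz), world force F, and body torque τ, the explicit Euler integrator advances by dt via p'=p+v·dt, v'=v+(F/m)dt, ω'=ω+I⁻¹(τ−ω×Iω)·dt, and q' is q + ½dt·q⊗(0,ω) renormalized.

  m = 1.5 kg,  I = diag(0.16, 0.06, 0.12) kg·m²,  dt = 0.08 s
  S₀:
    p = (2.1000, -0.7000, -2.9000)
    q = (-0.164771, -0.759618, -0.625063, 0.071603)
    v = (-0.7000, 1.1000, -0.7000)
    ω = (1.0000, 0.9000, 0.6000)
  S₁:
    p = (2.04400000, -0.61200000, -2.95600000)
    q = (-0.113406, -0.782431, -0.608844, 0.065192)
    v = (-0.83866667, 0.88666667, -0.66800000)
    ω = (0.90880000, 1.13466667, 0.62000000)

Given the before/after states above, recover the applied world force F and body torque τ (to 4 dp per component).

F = (-2.6000, -4.0000, 0.6000)
τ = (-0.1500, 0.2000, -0.0600)

ω₁ − ω₀ = (-0.09120000, 0.23466667, 0.02000000)
precession coupling = (0.0324, 0.0240, -0.0900)
I·α + gyro = (-0.1500, 0.2000, -0.0600)
v₁ − v₀ = (-0.13866667, -0.21333333, 0.03200000)
F = m·Δv/dt = (-2.6000, -4.0000, 0.6000)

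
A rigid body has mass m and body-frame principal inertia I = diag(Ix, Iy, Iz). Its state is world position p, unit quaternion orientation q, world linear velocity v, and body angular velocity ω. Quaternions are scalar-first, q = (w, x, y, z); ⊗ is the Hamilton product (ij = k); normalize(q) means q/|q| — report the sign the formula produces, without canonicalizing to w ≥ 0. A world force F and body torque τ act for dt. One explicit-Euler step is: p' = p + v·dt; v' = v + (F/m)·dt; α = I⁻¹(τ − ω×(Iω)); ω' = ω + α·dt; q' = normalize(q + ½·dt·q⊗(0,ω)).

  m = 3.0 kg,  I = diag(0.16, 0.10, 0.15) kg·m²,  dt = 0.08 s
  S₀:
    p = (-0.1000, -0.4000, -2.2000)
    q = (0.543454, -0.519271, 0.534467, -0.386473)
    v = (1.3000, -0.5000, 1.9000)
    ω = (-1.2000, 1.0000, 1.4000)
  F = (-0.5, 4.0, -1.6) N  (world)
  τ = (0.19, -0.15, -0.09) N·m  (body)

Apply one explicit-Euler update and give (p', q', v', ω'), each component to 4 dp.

precession coupling ω×(Iω) = (0.0700, -0.0168, 0.0720)
angular accel α = (0.7500, -1.3320, -1.0800)
ω + α·dt = (-1.1400, 0.8934, 1.3136)
q⊗(0,ω) = (-0.6165300, 0.4825820, 1.7342010, 0.8829250)
q + ½dt·q⊗(0,ω), renormalized = (0.5170, -0.4982, 0.6017, -0.3499)
p + v·dt = (0.0040, -0.4400, -2.0480)
v + (F/m)dt = (1.2867, -0.3933, 1.8573)

p' = (0.0040, -0.4400, -2.0480)
q' = (0.5170, -0.4982, 0.6017, -0.3499)
v' = (1.2867, -0.3933, 1.8573)
ω' = (-1.1400, 0.8934, 1.3136)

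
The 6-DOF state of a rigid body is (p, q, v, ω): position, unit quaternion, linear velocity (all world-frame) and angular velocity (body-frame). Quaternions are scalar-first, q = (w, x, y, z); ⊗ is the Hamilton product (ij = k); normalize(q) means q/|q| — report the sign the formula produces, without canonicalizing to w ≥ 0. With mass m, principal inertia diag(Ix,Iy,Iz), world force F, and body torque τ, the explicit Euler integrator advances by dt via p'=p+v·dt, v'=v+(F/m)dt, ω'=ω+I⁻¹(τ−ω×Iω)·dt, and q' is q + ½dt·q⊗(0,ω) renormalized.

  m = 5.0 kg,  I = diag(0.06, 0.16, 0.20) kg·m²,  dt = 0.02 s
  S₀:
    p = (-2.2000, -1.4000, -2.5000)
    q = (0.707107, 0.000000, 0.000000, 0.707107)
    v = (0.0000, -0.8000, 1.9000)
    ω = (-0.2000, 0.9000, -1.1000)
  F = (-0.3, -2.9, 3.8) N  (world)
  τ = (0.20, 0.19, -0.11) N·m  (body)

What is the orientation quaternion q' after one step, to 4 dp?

q' = (0.7148, -0.0078, 0.0049, 0.6993)

Hamilton product q⊗(0,ω) = (0.7778177, -0.7778177, 0.4949749, -0.7778177)
updated quaternion q' = (0.7148, -0.0078, 0.0049, 0.6993)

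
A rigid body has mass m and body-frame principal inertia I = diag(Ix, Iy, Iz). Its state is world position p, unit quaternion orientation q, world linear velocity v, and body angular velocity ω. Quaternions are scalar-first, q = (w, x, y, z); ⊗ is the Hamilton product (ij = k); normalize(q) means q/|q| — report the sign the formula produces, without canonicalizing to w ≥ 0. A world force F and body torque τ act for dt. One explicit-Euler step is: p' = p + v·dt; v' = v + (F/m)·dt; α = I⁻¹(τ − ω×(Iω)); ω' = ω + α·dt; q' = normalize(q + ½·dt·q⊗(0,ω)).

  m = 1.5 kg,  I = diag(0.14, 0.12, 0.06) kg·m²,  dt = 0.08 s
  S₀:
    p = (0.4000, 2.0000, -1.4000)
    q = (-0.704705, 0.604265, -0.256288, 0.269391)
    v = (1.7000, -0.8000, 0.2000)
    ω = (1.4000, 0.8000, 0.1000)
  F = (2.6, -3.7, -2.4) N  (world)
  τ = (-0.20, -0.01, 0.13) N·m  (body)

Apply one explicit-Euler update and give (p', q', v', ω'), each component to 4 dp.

p' = (0.5360, 1.9360, -1.3840)
q' = (-0.7299, 0.5540, -0.2656, 0.2996)
v' = (1.8387, -0.9973, 0.0720)
ω' = (1.2885, 0.7859, 0.3032)

linear accel F/m = (1.7333, -2.4667, -1.6000)
p + v·dt = (0.5360, 1.9360, -1.3840)
new velocity v' = (1.8387, -0.9973, 0.0720)
(τ − ω×Iω)/I = (-1.3943, -0.1767, 2.5400)
ω' = ω + α·dt = (1.2885, 0.7859, 0.3032)
q⊗(0,ω) = (-0.6678797, -1.2277286, -0.2470431, 0.7717447)
updated quaternion q' = (-0.7299, 0.5540, -0.2656, 0.2996)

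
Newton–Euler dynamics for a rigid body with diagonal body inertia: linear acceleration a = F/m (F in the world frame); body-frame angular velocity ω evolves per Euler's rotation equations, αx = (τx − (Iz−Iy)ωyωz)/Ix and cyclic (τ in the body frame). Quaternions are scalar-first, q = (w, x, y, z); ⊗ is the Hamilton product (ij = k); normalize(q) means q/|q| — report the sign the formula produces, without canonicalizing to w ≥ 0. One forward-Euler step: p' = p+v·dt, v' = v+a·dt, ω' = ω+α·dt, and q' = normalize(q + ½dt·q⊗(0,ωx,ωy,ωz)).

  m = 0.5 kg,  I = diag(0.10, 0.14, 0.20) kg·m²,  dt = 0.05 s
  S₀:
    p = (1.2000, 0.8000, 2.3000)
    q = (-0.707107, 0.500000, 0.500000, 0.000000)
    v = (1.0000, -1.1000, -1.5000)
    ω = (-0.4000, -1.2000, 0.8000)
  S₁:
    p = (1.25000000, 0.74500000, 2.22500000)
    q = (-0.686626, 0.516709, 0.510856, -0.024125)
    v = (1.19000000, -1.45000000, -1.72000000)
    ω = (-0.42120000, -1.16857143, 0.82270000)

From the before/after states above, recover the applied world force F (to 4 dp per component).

v₁ − v₀ = (0.19000000, -0.35000000, -0.22000000)
applied force F = (1.9000, -3.5000, -2.2000)

F = (1.9000, -3.5000, -2.2000)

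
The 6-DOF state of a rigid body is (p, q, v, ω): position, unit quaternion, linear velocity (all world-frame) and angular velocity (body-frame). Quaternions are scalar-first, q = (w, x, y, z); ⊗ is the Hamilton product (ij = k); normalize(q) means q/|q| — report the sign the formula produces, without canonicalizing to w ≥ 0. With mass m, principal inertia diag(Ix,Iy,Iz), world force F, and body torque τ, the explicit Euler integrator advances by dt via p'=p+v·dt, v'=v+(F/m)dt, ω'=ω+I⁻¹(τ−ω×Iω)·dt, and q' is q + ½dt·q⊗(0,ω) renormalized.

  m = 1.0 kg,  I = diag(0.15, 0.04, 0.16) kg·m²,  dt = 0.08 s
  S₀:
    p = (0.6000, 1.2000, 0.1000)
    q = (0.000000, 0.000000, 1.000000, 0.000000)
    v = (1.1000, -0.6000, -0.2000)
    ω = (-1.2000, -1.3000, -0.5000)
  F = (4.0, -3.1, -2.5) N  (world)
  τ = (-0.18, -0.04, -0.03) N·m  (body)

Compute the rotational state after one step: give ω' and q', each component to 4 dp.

precession coupling ω×(Iω) = (0.0780, -0.0060, -0.1716)
α = I⁻¹(τ − ω×Iω) = (-1.7200, -0.8500, 0.8850)
ω + α·dt = (-1.3376, -1.3680, -0.4292)
2q̇ = q⊗(0,ω) = (1.3000000, -0.5000000, 0.0000000, 1.2000000)
q' = normalize(q + ½dt·q⊗(0,ω)) = (0.0519, -0.0199, 0.9973, 0.0479)

ω' = (-1.3376, -1.3680, -0.4292)
q' = (0.0519, -0.0199, 0.9973, 0.0479)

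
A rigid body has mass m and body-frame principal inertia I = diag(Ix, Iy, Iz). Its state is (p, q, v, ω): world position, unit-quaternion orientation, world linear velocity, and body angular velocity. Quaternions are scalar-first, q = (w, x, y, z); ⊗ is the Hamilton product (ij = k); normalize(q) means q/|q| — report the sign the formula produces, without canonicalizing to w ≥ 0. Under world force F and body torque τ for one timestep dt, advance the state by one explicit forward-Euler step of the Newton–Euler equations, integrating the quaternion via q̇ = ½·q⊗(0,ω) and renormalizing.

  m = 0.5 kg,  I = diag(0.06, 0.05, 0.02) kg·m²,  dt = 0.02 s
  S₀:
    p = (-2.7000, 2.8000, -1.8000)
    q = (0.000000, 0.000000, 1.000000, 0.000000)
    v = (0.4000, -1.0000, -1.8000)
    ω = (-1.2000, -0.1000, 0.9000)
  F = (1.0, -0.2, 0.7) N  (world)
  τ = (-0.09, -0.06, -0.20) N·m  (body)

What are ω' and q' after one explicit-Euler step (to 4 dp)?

α = I⁻¹(τ − ω×Iω) = (-1.5450, -0.3360, -9.9400)
ω + α·dt = (-1.2309, -0.1067, 0.7012)
2q̇ = q⊗(0,ω) = (0.1000000, 0.9000000, 0.0000000, 1.2000000)
q' = normalize(q + ½dt·q⊗(0,ω)) = (0.0010, 0.0090, 0.9999, 0.0120)

ω' = (-1.2309, -0.1067, 0.7012)
q' = (0.0010, 0.0090, 0.9999, 0.0120)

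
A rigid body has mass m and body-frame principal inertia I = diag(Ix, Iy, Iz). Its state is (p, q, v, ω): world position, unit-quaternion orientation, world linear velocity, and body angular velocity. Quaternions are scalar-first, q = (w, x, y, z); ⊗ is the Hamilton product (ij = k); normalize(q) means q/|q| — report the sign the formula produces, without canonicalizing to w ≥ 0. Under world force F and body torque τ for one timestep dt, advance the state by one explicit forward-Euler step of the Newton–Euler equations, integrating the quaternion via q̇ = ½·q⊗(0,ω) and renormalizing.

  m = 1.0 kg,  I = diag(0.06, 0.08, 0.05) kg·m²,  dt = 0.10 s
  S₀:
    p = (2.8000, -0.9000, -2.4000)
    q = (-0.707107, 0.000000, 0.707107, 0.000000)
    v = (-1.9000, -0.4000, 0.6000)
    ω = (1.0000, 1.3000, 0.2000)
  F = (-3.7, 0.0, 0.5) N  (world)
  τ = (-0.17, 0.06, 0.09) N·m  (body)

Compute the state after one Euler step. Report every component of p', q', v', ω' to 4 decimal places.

a = F/m = (-3.7000, 0.0000, 0.5000)
p + v·dt = (2.6100, -0.9400, -2.3400)
v' = v + a·dt = (-2.2700, -0.4000, 0.6500)
ω×(Iω) gyroscopic = (-0.0078, 0.0020, 0.0260)
angular accel α = (-2.7033, 0.7250, 1.2800)
ω + α·dt = (0.7297, 1.3725, 0.3280)
q⊗(0,ω) = (-0.9192391, -0.5656856, -0.9192391, -0.8485284)
updated quaternion q' = (-0.7505, -0.0282, 0.6589, -0.0423)

p' = (2.6100, -0.9400, -2.3400)
q' = (-0.7505, -0.0282, 0.6589, -0.0423)
v' = (-2.2700, -0.4000, 0.6500)
ω' = (0.7297, 1.3725, 0.3280)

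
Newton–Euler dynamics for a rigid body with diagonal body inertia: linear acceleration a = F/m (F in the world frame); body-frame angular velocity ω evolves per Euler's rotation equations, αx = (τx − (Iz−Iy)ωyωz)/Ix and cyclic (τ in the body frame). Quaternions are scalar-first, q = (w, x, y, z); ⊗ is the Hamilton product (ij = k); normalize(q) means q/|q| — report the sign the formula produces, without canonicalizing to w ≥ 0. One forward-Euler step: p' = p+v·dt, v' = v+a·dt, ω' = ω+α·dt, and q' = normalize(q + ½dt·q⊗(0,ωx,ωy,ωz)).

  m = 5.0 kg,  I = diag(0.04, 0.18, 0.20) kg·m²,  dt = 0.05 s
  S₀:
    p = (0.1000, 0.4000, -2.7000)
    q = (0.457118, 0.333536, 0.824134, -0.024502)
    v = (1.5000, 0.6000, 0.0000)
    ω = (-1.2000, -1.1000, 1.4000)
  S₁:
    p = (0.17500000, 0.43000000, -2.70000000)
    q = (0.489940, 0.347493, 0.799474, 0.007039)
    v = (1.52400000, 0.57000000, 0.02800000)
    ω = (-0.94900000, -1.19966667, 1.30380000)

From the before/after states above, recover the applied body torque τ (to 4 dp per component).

τ = (0.1700, -0.0900, -0.2000)

rate change Δω = (0.25100000, -0.09966667, -0.09620000)
ω₀×(Iω₀) = (-0.0308, 0.2688, 0.1848)
I·α + gyro = (0.1700, -0.0900, -0.2000)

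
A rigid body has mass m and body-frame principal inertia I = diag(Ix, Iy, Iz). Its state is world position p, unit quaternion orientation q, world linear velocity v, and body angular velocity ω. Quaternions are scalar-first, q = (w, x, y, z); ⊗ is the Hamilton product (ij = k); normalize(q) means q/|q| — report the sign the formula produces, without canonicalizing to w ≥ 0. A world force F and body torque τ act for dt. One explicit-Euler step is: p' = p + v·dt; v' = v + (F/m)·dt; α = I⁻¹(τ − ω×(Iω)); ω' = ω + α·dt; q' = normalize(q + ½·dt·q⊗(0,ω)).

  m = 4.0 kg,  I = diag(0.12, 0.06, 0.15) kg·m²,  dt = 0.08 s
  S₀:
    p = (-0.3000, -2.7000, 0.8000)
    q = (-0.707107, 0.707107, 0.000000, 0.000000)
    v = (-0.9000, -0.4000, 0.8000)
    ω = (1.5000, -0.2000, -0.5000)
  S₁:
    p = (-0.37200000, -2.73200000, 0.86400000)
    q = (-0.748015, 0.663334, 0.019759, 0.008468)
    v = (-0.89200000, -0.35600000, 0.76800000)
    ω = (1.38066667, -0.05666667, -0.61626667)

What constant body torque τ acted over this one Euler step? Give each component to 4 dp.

Δω = ω₁−ω₀ = (-0.11933333, 0.14333333, -0.11626667)
precession coupling = (0.0090, 0.0225, 0.0180)
τ = I·(Δω/dt) + ω₀×(Iω₀) = (-0.1700, 0.1300, -0.2000)

τ = (-0.1700, 0.1300, -0.2000)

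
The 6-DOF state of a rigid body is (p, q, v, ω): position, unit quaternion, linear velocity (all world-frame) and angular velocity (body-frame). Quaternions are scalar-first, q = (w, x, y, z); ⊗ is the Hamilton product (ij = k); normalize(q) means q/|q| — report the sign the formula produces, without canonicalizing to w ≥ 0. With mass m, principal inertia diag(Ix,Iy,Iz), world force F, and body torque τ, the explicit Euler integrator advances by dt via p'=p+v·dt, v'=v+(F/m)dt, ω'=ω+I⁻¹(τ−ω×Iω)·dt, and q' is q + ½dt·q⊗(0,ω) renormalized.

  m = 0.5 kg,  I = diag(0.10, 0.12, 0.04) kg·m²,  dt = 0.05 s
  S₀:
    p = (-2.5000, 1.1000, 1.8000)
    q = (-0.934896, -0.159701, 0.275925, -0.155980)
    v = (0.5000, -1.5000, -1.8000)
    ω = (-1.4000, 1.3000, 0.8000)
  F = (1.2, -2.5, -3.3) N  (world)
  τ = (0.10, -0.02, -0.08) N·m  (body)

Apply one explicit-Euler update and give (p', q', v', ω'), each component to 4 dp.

(τ − ω×Iω)/I = (1.8320, 0.3933, -1.0900)
ω + α·dt = (-1.3084, 1.3197, 0.7455)
2q̇ = q⊗(0,ω) = (-0.4574999, 1.7323684, -0.8692320, -0.5692331)
q + ½dt·q⊗(0,ω), renormalized = (-0.9451, -0.1162, 0.2539, -0.1700)
p + v·dt = (-2.4750, 1.0250, 1.7100)
v + (F/m)dt = (0.6200, -1.7500, -2.1300)

p' = (-2.4750, 1.0250, 1.7100)
q' = (-0.9451, -0.1162, 0.2539, -0.1700)
v' = (0.6200, -1.7500, -2.1300)
ω' = (-1.3084, 1.3197, 0.7455)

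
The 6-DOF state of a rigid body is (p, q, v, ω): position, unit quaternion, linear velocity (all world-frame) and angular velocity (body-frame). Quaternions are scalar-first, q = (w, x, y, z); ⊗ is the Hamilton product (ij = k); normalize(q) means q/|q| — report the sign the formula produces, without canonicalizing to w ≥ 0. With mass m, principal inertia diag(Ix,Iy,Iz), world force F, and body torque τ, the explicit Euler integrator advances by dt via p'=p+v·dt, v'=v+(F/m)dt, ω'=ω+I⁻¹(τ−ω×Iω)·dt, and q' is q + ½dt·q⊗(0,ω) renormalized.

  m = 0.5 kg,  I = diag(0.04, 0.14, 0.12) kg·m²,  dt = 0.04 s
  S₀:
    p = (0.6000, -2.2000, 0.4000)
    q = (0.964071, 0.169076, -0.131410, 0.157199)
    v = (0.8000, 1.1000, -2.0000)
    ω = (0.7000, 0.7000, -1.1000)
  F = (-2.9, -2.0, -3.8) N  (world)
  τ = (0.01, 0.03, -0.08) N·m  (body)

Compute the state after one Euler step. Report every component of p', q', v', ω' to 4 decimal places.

p' = (0.6320, -2.1560, 0.3200)
q' = (0.9666, 0.1832, -0.1119, 0.1401)
v' = (0.5680, 0.9400, -2.3040)
ω' = (0.6946, 0.6910, -1.1430)

precession coupling ω×(Iω) = (0.0154, 0.0616, 0.0490)
angular accel α = (-0.1350, -0.2257, -1.0750)
ω' = ω + α·dt = (0.6946, 0.6910, -1.1430)
2q̇ = q⊗(0,ω) = (0.1465527, 0.7093614, 0.9708726, -0.8501379)
q' = normalize(q + ½dt·q⊗(0,ω)) = (0.9666, 0.1832, -0.1119, 0.1401)
p + v·dt = (0.6320, -2.1560, 0.3200)
v + (F/m)dt = (0.5680, 0.9400, -2.3040)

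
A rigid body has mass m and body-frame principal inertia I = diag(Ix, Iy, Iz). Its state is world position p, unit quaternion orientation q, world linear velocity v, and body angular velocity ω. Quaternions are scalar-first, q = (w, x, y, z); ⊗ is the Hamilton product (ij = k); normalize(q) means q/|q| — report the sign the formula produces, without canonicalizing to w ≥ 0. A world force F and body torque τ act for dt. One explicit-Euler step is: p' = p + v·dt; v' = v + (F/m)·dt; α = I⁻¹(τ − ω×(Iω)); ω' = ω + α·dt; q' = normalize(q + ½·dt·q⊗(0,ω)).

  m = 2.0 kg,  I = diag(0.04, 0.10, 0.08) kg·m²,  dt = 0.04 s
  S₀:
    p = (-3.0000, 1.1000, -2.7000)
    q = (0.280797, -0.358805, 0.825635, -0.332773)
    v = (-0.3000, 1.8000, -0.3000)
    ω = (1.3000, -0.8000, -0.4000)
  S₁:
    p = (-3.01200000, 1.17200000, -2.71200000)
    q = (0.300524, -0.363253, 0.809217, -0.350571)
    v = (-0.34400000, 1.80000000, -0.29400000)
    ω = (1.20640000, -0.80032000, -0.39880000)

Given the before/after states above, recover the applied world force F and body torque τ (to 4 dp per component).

rate change Δω = (-0.09360000, -0.00032000, 0.00120000)
gyro term ω₀×Iω₀ = (-0.0064, 0.0208, -0.0624)
τ = I·(Δω/dt) + ω₀×(Iω₀) = (-0.1000, 0.0200, -0.0600)
velocity change Δv = (-0.04400000, 0.00000000, 0.00600000)
m·(v₁−v₀)/dt = (-2.2000, 0.0000, 0.3000)

F = (-2.2000, 0.0000, 0.3000)
τ = (-0.1000, 0.0200, -0.0600)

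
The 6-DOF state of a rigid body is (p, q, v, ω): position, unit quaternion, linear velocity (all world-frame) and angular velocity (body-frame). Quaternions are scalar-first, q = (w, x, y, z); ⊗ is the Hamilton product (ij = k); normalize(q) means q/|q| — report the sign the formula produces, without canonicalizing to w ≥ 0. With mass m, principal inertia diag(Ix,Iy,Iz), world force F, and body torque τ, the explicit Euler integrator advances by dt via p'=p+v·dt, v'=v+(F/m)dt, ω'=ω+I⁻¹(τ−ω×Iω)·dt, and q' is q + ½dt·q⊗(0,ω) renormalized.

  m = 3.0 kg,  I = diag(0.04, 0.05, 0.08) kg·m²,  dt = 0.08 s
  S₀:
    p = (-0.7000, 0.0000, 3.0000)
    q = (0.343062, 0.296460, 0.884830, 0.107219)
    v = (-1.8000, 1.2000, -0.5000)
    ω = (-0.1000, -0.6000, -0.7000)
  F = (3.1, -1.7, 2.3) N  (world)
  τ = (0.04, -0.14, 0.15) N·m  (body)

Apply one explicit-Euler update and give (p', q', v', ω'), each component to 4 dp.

ω×(Iω) gyroscopic = (0.0126, -0.0028, 0.0006)
(τ − ω×Iω)/I = (0.6850, -2.7440, 1.8675)
new body rate ω' = (-0.0452, -0.8195, -0.5506)
q⊗(0,ω) = (0.6355973, -0.5893558, -0.0090371, -0.3295364)
q' = normalize(q + ½dt·q⊗(0,ω)) = (0.3682, 0.2727, 0.8839, 0.0940)
a = F/m = (1.0333, -0.5667, 0.7667)
new position p' = (-0.8440, 0.0960, 2.9600)
new velocity v' = (-1.7173, 1.1547, -0.4387)

p' = (-0.8440, 0.0960, 2.9600)
q' = (0.3682, 0.2727, 0.8839, 0.0940)
v' = (-1.7173, 1.1547, -0.4387)
ω' = (-0.0452, -0.8195, -0.5506)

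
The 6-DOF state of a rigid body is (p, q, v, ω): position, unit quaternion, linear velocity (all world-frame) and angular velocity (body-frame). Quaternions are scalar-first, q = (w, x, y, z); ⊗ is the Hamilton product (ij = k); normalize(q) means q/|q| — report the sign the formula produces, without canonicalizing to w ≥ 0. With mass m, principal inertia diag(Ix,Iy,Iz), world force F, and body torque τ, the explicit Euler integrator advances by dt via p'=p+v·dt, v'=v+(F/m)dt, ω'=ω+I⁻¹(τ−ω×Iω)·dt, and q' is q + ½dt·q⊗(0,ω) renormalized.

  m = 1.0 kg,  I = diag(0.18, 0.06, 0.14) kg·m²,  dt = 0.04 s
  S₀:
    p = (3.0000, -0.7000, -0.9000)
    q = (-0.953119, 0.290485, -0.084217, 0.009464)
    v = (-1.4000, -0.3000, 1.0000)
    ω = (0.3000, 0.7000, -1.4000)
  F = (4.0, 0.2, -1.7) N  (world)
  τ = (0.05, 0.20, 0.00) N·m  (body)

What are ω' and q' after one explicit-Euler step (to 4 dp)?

(τ − ω×Iω)/I = (0.7133, 3.6133, 0.1800)
ω + α·dt = (0.3285, 0.8445, -1.3928)
2q̇ = q⊗(0,ω) = (-0.0149440, -0.1746567, -0.2576651, 1.5629712)
q' = normalize(q + ½dt·q⊗(0,ω)) = (-0.9529, 0.2868, -0.0893, 0.0407)

ω' = (0.3285, 0.8445, -1.3928)
q' = (-0.9529, 0.2868, -0.0893, 0.0407)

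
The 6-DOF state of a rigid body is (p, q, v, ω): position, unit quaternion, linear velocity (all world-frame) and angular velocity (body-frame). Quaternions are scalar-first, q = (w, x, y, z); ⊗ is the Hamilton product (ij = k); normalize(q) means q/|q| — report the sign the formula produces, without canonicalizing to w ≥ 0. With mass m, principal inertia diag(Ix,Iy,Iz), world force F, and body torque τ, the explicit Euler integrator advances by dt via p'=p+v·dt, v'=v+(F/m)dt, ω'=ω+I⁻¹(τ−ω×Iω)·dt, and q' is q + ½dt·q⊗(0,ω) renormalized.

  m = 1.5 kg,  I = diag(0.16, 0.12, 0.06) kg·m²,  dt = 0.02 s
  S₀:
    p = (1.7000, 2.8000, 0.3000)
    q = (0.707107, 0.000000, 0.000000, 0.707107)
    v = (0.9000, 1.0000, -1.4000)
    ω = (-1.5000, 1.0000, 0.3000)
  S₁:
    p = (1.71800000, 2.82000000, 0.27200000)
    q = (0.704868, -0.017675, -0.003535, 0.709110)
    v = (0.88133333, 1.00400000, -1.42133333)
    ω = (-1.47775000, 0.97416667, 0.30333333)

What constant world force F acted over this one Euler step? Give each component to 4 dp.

F = (-1.4000, 0.3000, -1.6000)

v₁ − v₀ = (-0.01866667, 0.00400000, -0.02133333)
m·(v₁−v₀)/dt = (-1.4000, 0.3000, -1.6000)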